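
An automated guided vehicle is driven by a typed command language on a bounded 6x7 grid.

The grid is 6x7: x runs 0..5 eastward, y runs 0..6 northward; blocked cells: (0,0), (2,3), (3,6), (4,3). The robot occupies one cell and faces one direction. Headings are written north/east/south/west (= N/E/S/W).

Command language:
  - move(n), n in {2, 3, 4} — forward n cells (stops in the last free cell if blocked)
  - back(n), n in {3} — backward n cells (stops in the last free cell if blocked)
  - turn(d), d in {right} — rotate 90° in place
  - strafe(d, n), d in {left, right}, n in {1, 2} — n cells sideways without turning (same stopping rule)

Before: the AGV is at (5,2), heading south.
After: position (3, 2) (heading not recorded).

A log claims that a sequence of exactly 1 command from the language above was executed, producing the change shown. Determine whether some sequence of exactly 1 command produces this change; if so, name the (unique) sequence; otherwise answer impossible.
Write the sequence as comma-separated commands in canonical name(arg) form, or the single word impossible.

from: at (5,2), heading south
1. strafe(right, 2) → at (3,2), heading south
no other 1-command option fits: unique.

strafe(right, 2)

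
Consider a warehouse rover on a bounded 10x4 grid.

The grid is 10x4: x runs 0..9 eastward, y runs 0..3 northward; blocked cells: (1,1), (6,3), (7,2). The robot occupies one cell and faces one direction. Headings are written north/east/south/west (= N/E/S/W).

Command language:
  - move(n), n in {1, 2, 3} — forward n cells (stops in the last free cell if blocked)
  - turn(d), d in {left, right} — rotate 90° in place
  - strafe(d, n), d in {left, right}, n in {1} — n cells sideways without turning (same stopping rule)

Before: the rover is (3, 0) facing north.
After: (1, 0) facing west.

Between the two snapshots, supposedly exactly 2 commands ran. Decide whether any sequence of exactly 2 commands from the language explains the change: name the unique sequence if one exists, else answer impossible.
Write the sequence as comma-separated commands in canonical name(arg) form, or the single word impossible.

turn(left), move(2)

key: running move(2) before turn(left) would end elsewhere — order is forced
t0: (3, 0) facing north
1. turn(left) → (3, 0) facing west
2. move(2) → (1, 0) facing west
uniquely the one of 49 2-step routes that fits.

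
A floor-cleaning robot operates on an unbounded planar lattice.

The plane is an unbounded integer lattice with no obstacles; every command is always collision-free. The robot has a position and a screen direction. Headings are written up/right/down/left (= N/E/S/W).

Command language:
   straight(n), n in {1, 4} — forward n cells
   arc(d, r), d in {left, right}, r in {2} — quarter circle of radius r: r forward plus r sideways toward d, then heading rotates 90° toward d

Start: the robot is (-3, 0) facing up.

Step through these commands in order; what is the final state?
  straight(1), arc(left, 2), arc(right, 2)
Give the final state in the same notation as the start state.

(-7, 5) facing up

initial: (-3, 0) facing up
1. straight(1) → (-3, 1) facing up
2. arc(left, 2) → (-5, 3) facing left
3. arc(right, 2) → (-7, 5) facing up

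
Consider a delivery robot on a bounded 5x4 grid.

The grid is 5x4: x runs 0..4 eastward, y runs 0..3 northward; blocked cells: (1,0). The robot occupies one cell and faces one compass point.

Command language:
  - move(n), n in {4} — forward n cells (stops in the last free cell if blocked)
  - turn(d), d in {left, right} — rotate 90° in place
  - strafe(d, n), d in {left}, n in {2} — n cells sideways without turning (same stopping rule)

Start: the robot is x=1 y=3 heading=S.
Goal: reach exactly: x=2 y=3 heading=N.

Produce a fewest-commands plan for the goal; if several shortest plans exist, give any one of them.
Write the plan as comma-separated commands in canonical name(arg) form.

turn(left), move(4), turn(left), strafe(left, 2)

start: x=1 y=3 heading=S
1. turn(left) → x=1 y=3 heading=E
2. move(4) → x=4 y=3 heading=E
3. turn(left) → x=4 y=3 heading=N
4. strafe(left, 2) → x=2 y=3 heading=N
shorter routes all fall short; 4 is best.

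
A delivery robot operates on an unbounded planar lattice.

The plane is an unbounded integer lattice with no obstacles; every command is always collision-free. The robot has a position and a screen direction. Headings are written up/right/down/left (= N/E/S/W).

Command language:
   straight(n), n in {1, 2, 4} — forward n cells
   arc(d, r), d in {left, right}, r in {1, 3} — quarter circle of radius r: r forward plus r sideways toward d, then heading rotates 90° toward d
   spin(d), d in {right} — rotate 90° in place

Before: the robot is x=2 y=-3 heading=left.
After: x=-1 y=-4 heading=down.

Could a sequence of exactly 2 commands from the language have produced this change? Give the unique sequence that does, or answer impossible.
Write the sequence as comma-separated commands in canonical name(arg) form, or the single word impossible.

key: cell and facing (now S) both changed — the 2 commands mix motion and turning
from: x=2 y=-3 heading=left
[1] after straight(2): x=0 y=-3 heading=left
[2] after arc(left, 1): x=-1 y=-4 heading=down
all 64 alternatives checked — unique.

straight(2), arc(left, 1)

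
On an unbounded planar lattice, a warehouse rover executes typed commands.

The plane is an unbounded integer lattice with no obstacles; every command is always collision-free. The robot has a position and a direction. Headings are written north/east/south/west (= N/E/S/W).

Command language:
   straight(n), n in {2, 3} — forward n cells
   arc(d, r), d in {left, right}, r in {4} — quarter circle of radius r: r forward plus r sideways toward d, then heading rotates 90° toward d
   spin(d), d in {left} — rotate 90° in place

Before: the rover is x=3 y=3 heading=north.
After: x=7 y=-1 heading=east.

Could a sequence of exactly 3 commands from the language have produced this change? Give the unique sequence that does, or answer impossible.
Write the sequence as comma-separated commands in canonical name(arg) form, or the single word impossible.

key: position moved to (7,-1) AND the heading swung to E — translation plus rotation needed
t0: x=3 y=3 heading=north
step 1 (spin(left)): x=3 y=3 heading=west
step 2 (spin(left)): x=3 y=3 heading=south
step 3 (arc(left, 4)): x=7 y=-1 heading=east
all 125 alternatives checked — unique.

spin(left), spin(left), arc(left, 4)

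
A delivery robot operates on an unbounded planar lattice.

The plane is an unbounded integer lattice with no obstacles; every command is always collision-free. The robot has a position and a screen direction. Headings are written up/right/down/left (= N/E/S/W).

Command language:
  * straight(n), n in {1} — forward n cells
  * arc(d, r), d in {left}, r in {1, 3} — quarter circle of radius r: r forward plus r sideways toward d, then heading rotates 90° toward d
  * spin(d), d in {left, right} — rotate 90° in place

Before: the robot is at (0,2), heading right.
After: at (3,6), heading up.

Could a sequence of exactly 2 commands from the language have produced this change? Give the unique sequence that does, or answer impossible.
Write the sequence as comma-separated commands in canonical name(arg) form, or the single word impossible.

arc(left, 3), straight(1)

key: position moved to (3,6) AND the heading swung to N — translation plus rotation needed
t0: at (0,2), heading right
1. arc(left, 3) → at (3,5), heading up
2. straight(1) → at (3,6), heading up
uniquely the one of 25 2-step routes that fits.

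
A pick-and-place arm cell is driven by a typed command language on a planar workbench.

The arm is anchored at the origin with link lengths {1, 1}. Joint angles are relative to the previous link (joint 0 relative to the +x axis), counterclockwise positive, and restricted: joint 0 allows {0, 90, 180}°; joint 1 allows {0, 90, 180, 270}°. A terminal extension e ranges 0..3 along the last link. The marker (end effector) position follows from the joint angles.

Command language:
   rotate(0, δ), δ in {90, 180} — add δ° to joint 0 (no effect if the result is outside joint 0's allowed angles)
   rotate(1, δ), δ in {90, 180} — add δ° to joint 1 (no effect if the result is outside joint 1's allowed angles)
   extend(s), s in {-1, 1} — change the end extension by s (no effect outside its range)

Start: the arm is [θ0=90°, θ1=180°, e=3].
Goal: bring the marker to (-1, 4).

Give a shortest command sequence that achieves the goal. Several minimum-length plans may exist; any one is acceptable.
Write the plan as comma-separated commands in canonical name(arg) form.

begin: [θ0=90°, θ1=180°, e=3]
t=1 rotate(0, 90) ⇒ [θ0=180°, θ1=180°, e=3]
t=2 rotate(1, 90) ⇒ [θ0=180°, θ1=270°, e=3]
nothing shorter than 2 reaches the goal.

rotate(0, 90), rotate(1, 90)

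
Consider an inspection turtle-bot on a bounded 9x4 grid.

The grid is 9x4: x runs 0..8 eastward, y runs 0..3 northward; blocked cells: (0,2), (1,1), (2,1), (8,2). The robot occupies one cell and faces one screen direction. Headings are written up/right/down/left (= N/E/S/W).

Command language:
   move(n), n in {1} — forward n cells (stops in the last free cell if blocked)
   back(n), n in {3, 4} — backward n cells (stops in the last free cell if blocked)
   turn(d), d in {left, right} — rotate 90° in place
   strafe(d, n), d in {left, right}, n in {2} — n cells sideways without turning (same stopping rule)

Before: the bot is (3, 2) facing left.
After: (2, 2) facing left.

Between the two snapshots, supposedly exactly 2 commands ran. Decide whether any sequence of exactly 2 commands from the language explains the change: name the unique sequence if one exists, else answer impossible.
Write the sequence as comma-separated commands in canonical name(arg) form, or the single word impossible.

key: still facing W at the end — nothing in the sequence rotates
from: (3, 2) facing left
1. move(1) → (2, 2) facing left
2. strafe(left, 2) → (2, 2) facing left
no other 2-command option fits: unique.

move(1), strafe(left, 2)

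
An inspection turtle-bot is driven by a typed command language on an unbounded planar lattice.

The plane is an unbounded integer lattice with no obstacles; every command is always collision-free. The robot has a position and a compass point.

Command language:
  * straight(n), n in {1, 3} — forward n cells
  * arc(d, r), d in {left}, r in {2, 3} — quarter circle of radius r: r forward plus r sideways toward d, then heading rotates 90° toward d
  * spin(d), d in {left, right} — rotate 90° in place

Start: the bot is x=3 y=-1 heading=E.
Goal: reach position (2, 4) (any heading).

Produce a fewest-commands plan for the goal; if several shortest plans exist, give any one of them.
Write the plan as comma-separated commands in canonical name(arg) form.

start: x=3 y=-1 heading=E
1. arc(left, 2) → x=5 y=1 heading=N
2. arc(left, 3) → x=2 y=4 heading=W
shorter routes all fall short; 2 is best.

arc(left, 2), arc(left, 3)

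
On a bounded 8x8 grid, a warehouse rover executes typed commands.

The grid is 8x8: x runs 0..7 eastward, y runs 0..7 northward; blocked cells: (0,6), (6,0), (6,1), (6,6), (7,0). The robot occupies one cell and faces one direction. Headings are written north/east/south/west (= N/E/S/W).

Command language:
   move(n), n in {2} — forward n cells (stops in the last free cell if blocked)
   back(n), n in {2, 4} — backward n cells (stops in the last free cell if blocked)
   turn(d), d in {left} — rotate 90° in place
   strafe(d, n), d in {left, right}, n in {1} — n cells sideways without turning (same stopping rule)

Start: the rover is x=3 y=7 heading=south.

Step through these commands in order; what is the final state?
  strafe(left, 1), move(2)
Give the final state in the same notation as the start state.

initial: x=3 y=7 heading=south
step 1 (strafe(left, 1)): x=4 y=7 heading=south
step 2 (move(2)): x=4 y=5 heading=south

x=4 y=5 heading=south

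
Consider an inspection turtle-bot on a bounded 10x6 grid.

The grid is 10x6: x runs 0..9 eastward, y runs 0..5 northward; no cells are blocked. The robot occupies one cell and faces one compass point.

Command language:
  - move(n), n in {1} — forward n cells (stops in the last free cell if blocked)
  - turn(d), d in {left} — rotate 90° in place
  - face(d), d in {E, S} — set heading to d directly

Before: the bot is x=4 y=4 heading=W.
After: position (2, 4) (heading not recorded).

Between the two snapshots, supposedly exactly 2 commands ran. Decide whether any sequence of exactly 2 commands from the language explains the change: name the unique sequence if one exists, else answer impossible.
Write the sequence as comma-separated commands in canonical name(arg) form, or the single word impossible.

initial: x=4 y=4 heading=W
t=1 move(1) ⇒ x=3 y=4 heading=W
t=2 move(1) ⇒ x=2 y=4 heading=W
no rival 2-sequence matches.

move(1), move(1)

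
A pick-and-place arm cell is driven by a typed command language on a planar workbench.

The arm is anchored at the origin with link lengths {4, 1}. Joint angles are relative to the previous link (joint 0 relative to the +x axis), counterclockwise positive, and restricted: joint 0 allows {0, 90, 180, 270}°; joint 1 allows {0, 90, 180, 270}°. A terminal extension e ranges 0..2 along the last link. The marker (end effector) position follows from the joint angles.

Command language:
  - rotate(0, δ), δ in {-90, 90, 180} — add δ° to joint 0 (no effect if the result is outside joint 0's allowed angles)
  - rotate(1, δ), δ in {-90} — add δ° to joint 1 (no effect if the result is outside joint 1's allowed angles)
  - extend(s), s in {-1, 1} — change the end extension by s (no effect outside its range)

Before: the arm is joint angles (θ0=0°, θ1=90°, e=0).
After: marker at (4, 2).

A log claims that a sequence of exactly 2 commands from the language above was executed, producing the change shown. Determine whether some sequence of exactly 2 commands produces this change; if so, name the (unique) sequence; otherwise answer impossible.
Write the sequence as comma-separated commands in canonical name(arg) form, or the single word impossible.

key: running extend(1) before extend(-1) would end elsewhere — order is forced
begin: joint angles (θ0=0°, θ1=90°, e=0)
t=1 extend(-1) ⇒ joint angles (θ0=0°, θ1=90°, e=0)
t=2 extend(1) ⇒ joint angles (θ0=0°, θ1=90°, e=1)
uniquely the one of 36 2-step routes that fits.

extend(-1), extend(1)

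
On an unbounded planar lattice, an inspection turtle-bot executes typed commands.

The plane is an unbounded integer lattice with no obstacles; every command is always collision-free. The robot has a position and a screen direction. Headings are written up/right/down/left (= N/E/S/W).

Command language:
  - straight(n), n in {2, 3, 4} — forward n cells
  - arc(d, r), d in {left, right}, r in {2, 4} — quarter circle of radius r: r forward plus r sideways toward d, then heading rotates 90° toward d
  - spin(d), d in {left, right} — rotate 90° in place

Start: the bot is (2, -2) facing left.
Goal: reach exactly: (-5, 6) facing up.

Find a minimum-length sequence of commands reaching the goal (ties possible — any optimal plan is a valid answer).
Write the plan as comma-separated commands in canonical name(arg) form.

straight(3), arc(right, 4), straight(4)

initial: (2, -2) facing left
[1] after straight(3): (-1, -2) facing left
[2] after arc(right, 4): (-5, 2) facing up
[3] after straight(4): (-5, 6) facing up
minimal: 3 command(s), checked below 3.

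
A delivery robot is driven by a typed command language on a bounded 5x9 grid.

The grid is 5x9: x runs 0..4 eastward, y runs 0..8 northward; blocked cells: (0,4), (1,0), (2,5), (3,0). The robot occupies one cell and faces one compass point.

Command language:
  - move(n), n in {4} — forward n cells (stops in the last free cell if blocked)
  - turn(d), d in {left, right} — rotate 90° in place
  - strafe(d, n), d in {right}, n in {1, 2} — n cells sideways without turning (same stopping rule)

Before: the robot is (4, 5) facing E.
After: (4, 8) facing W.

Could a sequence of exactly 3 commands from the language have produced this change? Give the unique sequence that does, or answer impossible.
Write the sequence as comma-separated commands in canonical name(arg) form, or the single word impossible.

turn(left), move(4), turn(left)

key: move(4) runs into the grid edge before its full distance
begin: (4, 5) facing E
1. turn(left) → (4, 5) facing N
2. move(4) → (4, 8) facing N
3. turn(left) → (4, 8) facing W
uniquely the one of 125 3-step routes that fits.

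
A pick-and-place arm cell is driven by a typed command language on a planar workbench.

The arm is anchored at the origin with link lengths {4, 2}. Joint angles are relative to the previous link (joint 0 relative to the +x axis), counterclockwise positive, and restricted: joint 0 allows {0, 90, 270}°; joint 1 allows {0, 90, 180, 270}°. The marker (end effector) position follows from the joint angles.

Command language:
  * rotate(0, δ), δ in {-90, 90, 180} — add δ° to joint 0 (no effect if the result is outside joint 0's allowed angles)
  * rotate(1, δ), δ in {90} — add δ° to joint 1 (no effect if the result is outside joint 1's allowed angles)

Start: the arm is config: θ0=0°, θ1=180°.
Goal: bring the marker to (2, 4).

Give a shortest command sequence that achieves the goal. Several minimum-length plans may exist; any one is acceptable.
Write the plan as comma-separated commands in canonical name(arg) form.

start: config: θ0=0°, θ1=180°
1. rotate(0, 90) → config: θ0=90°, θ1=180°
2. rotate(1, 90) → config: θ0=90°, θ1=270°
shorter routes all fall short; 2 is best.

rotate(0, 90), rotate(1, 90)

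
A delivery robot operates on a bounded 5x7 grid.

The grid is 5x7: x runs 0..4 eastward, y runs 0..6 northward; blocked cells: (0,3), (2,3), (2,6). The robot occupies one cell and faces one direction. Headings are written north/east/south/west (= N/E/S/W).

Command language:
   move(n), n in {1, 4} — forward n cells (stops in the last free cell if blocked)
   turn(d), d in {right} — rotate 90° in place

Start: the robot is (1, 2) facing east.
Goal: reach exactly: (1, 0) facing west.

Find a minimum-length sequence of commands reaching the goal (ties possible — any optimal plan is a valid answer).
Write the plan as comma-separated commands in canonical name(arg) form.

from: (1, 2) facing east
t=1 turn(right) ⇒ (1, 2) facing south
t=2 move(4) ⇒ (1, 0) facing south
t=3 turn(right) ⇒ (1, 0) facing west
shorter routes all fall short; 3 is best.

turn(right), move(4), turn(right)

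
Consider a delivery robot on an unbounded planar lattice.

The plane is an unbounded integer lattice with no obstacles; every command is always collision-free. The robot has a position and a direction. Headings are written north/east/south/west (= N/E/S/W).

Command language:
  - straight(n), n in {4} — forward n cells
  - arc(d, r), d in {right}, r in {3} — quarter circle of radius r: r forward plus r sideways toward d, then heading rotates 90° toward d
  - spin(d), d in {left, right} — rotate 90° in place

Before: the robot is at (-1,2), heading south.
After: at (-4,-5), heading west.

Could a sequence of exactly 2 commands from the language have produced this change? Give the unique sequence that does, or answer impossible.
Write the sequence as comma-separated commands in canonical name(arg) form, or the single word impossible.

straight(4), arc(right, 3)

key: position moved to (-4,-5) AND the heading swung to W — translation plus rotation needed
begin: at (-1,2), heading south
1. straight(4) → at (-1,-2), heading south
2. arc(right, 3) → at (-4,-5), heading west
all 16 alternatives checked — unique.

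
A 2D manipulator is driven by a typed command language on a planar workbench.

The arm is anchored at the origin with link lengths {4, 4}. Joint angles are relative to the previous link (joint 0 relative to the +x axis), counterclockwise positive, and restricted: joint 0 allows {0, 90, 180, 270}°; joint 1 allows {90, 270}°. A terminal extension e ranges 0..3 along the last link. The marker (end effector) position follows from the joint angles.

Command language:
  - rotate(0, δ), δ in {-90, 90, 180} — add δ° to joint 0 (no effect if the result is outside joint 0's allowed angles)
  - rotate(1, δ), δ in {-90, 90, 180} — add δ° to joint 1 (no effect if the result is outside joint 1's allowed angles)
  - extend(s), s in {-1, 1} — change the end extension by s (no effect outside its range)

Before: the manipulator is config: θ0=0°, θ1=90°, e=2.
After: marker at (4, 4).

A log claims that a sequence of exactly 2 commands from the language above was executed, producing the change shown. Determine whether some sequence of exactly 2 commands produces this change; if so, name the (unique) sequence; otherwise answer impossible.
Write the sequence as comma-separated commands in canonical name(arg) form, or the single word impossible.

t0: config: θ0=0°, θ1=90°, e=2
1. extend(-1) → config: θ0=0°, θ1=90°, e=1
2. extend(-1) → config: θ0=0°, θ1=90°, e=0
uniquely the one of 64 2-step routes that fits.

extend(-1), extend(-1)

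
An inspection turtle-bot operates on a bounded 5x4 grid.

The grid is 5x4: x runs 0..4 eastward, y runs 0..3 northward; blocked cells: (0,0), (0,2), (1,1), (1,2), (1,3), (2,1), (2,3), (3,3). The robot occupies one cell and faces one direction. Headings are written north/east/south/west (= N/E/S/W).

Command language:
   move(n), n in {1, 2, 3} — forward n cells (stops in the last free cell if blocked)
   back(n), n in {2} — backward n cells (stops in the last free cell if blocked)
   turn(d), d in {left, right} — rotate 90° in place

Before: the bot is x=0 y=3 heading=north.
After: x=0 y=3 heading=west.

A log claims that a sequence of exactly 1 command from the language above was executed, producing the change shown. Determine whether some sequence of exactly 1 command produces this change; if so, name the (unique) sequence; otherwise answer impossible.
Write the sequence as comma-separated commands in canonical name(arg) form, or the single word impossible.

key: (0,3) unchanged — the single command moves nothing
from: x=0 y=3 heading=north
1. turn(left) → x=0 y=3 heading=west
no rival 1-sequence matches.

turn(left)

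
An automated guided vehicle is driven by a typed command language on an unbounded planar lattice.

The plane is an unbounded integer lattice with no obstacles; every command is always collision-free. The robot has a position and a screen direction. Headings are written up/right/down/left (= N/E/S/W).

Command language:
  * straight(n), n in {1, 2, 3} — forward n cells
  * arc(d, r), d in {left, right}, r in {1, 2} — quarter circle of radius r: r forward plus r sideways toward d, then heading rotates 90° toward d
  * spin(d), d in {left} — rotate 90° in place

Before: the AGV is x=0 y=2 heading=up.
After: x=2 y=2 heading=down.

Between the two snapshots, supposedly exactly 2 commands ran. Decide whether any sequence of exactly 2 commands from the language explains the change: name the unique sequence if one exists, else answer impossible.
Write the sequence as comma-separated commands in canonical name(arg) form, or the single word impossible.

arc(right, 1), arc(right, 1)

key: cell and facing (now S) both changed — the 2 commands mix motion and turning
from: x=0 y=2 heading=up
1. arc(right, 1) → x=1 y=3 heading=right
2. arc(right, 1) → x=2 y=2 heading=down
no rival 2-sequence matches.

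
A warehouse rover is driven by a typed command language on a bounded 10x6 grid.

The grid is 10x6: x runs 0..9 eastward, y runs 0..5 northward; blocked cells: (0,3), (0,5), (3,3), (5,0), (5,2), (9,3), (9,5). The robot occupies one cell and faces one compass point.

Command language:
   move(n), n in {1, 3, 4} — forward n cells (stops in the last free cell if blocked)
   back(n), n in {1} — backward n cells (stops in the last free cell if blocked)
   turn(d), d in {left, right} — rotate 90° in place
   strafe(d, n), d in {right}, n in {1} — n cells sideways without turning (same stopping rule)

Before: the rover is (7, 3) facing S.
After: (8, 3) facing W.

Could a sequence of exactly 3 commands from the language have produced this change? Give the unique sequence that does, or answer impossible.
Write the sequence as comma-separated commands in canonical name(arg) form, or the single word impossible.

turn(right), back(1), back(1)

key: position moved to (8,3) AND the heading swung to W — translation plus rotation needed
from: (7, 3) facing S
t=1 turn(right) ⇒ (7, 3) facing W
t=2 back(1) ⇒ (8, 3) facing W
t=3 back(1) ⇒ (8, 3) facing W
no rival 3-sequence matches.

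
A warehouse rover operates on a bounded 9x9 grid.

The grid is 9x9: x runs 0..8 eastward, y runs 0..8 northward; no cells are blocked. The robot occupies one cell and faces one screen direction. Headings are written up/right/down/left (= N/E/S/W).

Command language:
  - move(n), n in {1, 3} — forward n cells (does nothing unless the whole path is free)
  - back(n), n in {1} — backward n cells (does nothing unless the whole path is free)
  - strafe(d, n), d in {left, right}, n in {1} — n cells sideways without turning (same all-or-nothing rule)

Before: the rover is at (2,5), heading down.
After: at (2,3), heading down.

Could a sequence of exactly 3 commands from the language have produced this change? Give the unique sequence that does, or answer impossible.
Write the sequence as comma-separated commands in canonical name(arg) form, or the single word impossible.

move(3), move(3), back(1)

key: the second move(3) would leave the grid, so it does nothing
initial: at (2,5), heading down
t=1 move(3) ⇒ at (2,2), heading down
t=2 move(3) ⇒ at (2,2), heading down
t=3 back(1) ⇒ at (2,3), heading down
all 125 alternatives checked — unique.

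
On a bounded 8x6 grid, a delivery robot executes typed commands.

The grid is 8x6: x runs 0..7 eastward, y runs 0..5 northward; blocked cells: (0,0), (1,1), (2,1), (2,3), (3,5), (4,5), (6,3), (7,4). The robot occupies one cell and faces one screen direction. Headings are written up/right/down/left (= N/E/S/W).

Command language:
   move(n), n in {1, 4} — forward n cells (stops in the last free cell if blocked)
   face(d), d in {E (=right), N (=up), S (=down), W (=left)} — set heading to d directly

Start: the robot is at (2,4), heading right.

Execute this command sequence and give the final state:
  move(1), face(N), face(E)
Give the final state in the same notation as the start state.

at (3,4), heading right

initial: at (2,4), heading right
step 1 (move(1)): at (3,4), heading right
step 2 (face(N)): at (3,4), heading up
step 3 (face(E)): at (3,4), heading right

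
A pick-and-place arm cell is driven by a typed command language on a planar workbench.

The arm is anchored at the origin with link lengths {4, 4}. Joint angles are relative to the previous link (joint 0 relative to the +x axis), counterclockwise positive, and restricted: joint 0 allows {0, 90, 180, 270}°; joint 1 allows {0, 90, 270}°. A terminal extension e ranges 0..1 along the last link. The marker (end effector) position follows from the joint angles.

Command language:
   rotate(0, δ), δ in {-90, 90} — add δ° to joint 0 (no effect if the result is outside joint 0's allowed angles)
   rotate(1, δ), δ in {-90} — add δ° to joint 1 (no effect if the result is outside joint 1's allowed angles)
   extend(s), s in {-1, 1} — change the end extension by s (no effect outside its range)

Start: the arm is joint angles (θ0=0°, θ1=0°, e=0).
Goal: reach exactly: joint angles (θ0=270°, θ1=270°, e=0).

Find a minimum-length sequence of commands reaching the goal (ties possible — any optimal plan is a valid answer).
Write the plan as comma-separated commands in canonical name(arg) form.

initial: joint angles (θ0=0°, θ1=0°, e=0)
1. rotate(1, -90) → joint angles (θ0=0°, θ1=270°, e=0)
2. rotate(0, -90) → joint angles (θ0=270°, θ1=270°, e=0)
no 1-step plan works, so 2 is optimal.

rotate(1, -90), rotate(0, -90)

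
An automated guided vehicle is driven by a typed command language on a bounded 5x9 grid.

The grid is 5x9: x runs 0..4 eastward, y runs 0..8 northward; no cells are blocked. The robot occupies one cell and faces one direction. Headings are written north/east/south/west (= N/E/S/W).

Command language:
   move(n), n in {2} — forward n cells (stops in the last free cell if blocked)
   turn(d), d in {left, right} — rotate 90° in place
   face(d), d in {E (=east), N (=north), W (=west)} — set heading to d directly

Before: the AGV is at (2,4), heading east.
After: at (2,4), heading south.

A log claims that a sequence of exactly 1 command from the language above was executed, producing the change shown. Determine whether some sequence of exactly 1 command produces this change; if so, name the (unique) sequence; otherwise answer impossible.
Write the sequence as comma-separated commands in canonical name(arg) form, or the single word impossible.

turn(right)

key: parked at (2,4) the whole time — nothing moves the robot
initial: at (2,4), heading east
1. turn(right) → at (2,4), heading south
no other 1-command option fits: unique.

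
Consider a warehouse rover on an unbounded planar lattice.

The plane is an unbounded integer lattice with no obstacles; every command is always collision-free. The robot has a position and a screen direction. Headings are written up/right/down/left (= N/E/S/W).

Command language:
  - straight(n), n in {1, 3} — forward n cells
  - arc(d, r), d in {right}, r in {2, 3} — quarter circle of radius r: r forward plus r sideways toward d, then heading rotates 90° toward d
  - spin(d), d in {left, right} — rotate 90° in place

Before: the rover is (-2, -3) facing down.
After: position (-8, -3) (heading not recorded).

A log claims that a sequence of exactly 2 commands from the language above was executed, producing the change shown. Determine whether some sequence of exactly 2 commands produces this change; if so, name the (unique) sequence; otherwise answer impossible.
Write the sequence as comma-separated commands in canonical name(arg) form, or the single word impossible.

arc(right, 3), arc(right, 3)

begin: (-2, -3) facing down
1. arc(right, 3) → (-5, -6) facing left
2. arc(right, 3) → (-8, -3) facing up
all 36 alternatives checked — unique.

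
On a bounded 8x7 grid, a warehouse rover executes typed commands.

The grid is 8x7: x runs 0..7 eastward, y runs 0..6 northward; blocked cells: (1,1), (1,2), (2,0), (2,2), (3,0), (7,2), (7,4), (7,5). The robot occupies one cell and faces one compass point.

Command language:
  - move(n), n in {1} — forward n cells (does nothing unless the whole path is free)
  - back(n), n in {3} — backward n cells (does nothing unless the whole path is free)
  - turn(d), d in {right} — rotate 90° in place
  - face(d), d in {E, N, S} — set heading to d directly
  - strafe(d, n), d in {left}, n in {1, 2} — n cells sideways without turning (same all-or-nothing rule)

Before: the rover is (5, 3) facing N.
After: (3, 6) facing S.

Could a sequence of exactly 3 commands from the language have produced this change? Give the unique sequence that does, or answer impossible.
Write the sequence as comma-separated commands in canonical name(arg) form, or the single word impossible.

strafe(left, 2), face(S), back(3)

key: cell and facing (now S) both changed — the 3 commands mix motion and turning
begin: (5, 3) facing N
[1] after strafe(left, 2): (3, 3) facing N
[2] after face(S): (3, 3) facing S
[3] after back(3): (3, 6) facing S
no other 3-command option fits: unique.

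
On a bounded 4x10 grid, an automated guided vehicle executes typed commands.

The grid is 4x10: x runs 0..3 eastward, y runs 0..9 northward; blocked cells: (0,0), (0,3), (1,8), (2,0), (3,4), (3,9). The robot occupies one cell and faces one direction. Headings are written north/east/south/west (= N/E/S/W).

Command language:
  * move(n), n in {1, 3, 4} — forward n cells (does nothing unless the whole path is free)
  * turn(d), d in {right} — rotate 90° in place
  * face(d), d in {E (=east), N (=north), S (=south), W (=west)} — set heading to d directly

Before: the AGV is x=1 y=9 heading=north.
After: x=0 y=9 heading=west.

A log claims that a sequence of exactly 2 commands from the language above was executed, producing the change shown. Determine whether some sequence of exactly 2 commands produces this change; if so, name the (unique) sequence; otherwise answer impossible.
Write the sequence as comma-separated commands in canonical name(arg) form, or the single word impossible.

face(W), move(1)

key: cell and facing (now W) both changed — the 2 commands mix motion and turning
from: x=1 y=9 heading=north
1. face(W) → x=1 y=9 heading=west
2. move(1) → x=0 y=9 heading=west
no other 2-command option fits: unique.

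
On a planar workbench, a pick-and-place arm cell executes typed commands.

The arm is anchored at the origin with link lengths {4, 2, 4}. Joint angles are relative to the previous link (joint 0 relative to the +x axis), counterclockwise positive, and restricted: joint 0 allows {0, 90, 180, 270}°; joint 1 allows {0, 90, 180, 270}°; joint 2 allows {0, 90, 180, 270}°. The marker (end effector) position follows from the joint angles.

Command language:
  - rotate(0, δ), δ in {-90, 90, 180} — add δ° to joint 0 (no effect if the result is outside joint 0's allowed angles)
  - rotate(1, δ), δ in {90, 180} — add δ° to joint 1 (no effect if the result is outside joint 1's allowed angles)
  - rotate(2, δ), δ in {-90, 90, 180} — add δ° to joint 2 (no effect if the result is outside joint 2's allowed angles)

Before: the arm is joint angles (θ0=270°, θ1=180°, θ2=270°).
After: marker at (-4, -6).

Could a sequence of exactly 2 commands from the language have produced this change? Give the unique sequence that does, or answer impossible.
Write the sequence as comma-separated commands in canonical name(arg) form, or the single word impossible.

start: joint angles (θ0=270°, θ1=180°, θ2=270°)
[1] after rotate(1, 90): joint angles (θ0=270°, θ1=270°, θ2=270°)
[2] after rotate(1, 90): joint angles (θ0=270°, θ1=0°, θ2=270°)
uniquely the one of 64 2-step routes that fits.

rotate(1, 90), rotate(1, 90)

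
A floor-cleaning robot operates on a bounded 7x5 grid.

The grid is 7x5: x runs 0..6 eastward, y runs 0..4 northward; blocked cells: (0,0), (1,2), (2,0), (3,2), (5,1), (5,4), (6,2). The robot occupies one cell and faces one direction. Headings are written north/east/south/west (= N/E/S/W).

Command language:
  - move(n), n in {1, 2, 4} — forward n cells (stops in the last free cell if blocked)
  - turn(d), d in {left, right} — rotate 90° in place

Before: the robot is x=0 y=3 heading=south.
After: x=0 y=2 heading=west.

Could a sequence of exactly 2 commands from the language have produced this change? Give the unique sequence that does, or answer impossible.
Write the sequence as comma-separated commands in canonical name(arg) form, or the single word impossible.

move(1), turn(right)

key: position moved to (0,2) AND the heading swung to W — translation plus rotation needed
begin: x=0 y=3 heading=south
[1] after move(1): x=0 y=2 heading=south
[2] after turn(right): x=0 y=2 heading=west
no rival 2-sequence matches.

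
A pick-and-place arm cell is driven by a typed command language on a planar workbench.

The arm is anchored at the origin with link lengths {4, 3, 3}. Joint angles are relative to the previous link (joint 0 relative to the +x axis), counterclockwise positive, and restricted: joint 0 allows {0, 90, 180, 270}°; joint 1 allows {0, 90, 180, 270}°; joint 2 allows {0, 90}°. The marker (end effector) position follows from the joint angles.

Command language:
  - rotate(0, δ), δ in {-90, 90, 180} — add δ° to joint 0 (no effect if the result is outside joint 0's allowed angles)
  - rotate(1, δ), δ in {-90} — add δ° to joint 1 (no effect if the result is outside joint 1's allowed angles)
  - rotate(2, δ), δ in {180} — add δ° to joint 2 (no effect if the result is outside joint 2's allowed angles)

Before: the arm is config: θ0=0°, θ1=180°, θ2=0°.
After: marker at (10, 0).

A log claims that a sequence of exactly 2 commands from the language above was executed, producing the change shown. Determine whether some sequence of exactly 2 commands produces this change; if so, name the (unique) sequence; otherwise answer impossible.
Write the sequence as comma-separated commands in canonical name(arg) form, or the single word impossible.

start: config: θ0=0°, θ1=180°, θ2=0°
t=1 rotate(1, -90) ⇒ config: θ0=0°, θ1=90°, θ2=0°
t=2 rotate(1, -90) ⇒ config: θ0=0°, θ1=0°, θ2=0°
no rival 2-sequence matches.

rotate(1, -90), rotate(1, -90)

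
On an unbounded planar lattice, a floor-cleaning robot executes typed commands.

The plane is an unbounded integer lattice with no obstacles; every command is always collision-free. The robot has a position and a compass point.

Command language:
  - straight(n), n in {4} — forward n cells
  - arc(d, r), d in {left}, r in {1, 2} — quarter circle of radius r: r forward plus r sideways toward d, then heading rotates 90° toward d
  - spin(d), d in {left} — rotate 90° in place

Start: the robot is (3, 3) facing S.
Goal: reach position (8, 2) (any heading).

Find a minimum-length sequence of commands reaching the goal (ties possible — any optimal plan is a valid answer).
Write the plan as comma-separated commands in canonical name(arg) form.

arc(left, 1), straight(4)

initial: (3, 3) facing S
[1] after arc(left, 1): (4, 2) facing E
[2] after straight(4): (8, 2) facing E
no 1-step plan works, so 2 is optimal.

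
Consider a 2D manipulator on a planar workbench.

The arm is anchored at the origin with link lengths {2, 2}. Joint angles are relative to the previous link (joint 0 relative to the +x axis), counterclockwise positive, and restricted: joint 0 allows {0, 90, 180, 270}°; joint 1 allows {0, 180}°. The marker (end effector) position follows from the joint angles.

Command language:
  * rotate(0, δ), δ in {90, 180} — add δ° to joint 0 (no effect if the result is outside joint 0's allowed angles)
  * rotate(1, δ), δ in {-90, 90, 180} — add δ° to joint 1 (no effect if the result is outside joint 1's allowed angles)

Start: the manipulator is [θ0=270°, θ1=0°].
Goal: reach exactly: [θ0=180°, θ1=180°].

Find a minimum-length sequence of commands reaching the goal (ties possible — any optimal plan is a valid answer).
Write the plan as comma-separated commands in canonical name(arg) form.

rotate(0, 90), rotate(1, 180), rotate(0, 180)

start: [θ0=270°, θ1=0°]
step 1 (rotate(0, 90)): [θ0=0°, θ1=0°]
step 2 (rotate(1, 180)): [θ0=0°, θ1=180°]
step 3 (rotate(0, 180)): [θ0=180°, θ1=180°]
no 2-step plan works, so 3 is optimal.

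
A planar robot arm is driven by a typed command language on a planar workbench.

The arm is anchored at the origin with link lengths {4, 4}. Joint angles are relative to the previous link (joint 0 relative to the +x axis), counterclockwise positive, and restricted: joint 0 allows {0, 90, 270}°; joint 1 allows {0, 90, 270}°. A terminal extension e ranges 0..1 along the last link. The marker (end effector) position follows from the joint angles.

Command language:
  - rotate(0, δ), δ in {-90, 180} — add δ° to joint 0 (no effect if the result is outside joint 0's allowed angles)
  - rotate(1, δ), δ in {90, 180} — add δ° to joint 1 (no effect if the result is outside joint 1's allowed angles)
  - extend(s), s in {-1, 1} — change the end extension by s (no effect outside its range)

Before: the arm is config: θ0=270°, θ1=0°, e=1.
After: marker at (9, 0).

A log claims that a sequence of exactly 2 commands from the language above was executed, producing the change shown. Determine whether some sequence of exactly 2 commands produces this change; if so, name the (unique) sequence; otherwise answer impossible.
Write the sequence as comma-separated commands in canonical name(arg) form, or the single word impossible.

key: running rotate(0, -90) before rotate(0, 180) would end elsewhere — order is forced
begin: config: θ0=270°, θ1=0°, e=1
1. rotate(0, 180) → config: θ0=90°, θ1=0°, e=1
2. rotate(0, -90) → config: θ0=0°, θ1=0°, e=1
no other 2-command option fits: unique.

rotate(0, 180), rotate(0, -90)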